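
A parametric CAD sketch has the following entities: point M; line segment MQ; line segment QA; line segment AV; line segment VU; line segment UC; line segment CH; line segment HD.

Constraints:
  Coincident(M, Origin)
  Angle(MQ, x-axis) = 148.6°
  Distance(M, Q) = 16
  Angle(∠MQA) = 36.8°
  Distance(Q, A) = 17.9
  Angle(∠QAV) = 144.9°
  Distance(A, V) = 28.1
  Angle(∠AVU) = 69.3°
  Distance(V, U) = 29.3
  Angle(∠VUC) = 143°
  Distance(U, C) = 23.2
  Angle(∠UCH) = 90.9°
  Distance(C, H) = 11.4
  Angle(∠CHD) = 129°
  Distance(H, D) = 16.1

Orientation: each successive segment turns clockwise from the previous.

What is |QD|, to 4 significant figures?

12.36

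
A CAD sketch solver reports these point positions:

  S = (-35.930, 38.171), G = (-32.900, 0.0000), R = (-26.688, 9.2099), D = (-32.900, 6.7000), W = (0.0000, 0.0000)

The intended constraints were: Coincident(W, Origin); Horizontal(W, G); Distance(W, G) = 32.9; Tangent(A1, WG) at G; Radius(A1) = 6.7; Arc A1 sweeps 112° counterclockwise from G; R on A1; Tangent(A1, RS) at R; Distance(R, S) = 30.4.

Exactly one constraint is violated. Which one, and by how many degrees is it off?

Tangent(A1, RS) at R — off by 4.30°.

W = (0.00, 0.00) ✓; W.y = 0.00, G.y = 0.00 ✓; |WG| = 32.90 ✓; ∠(DG, GW) = 90.00° ✓; |DG| = 6.700 ✓; bearing(D→R) − bearing(D→G) = 112.0° ✓; |DR| = 6.700 ✓; ∠(DR, RS) = 94.30° ✗; |RS| = 30.40 ✓.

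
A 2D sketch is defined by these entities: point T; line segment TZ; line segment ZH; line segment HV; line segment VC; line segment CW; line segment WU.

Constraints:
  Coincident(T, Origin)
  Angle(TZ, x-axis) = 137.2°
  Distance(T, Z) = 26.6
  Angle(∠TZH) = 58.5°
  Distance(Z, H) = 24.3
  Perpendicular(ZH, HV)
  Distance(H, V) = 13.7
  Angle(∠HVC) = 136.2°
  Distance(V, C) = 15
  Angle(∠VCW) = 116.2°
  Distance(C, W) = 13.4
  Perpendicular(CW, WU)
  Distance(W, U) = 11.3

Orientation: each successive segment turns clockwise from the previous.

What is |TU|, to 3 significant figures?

16.0

T is at the origin; TZ runs at 137.2° with length 26.6, so Z = (-19.5, 18.1). ∠TZH = 58.5° gives ZH at 15.7° from the x-axis; with |ZH| = 24.3, H = (3.88, 24.6). The perpendicularity gives HV at right angles to ZH, so HV runs at -74.3°; with |HV| = 13.7, V = (7.58, 11.5). ∠HVC = 136.2° gives VC at -118° from the x-axis; with |VC| = 15.0, C = (0.518, -1.77). ∠VCW = 116.2° gives CW at 178° from the x-axis; with |CW| = 13.4, W = (-12.9, -1.33). CW ⟂ WU, so WU runs at 88.1°; with |WU| = 11.3, U = (-12.5, 9.97). Then |TU| = |U − T| = 16.0.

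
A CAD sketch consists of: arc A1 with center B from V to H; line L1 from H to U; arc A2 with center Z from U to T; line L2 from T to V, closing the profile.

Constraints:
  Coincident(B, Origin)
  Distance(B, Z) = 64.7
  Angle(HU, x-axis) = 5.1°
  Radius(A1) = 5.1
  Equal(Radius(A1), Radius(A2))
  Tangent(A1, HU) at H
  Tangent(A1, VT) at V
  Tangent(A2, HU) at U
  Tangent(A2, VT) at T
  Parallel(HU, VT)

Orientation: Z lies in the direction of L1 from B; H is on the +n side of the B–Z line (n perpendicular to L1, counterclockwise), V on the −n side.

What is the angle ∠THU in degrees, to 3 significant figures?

8.96°

The slot axis is L1's direction at 5.1°, so u = (cos 5.1°, sin 5.1°) = (0.996, 0.0889) and n = (−sin 5.1°, cos 5.1°) = (-0.0889, 0.996). B is at the origin and Z lies 64.7 along u from B, so Z = 64.7·u = (64.4, 5.75). Tangency of A1 to both parallel lines with radius 5.1 puts H and V at B ± 5.1·n: H = (-0.453, 5.08), V = (0.453, -5.08). Equal radii place U and T the same way about Z: U = Z + 5.1·n = (64.0, 10.8), T = Z − 5.1·n = (64.9, 0.672). Then cos ∠THU = HT·HU / (|HT||HU|), giving 8.96°.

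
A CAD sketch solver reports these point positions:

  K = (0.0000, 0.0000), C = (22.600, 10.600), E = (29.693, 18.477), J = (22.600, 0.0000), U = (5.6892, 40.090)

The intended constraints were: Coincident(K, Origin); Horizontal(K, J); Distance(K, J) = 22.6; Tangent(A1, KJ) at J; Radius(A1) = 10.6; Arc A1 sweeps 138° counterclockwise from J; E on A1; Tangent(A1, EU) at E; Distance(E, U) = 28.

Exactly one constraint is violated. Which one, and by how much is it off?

Distance(E, U) = 28 — off by 4.30.

K = (0.00, 0.00) ✓; K.y = 0.00, J.y = 0.00 ✓; |KJ| = 22.60 ✓; ∠(CJ, JK) = 90.00° ✓; |CJ| = 10.60 ✓; bearing(C→E) − bearing(C→J) = 138.0° ✓; |CE| = 10.60 ✓; ∠(CE, EU) = 90.00° ✓; |EU| = 32.30 ✗.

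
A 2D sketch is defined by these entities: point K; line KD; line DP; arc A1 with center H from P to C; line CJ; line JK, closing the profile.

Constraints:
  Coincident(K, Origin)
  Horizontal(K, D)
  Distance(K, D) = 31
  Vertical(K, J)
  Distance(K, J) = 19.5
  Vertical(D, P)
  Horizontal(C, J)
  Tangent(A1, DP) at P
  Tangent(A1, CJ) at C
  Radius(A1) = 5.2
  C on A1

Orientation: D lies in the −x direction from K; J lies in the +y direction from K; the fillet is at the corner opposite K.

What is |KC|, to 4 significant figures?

32.34

K is at the origin; KD is horizontal with |KD| = 31.0 and D on the −x side, so D = (-31.00, 0.000). K and J share the same x with |KJ| = 19.5 and J on the +y side, so J = (0.000, 19.50). The virtual corner opposite K is at (-31.00, 19.50). A1 meets DP tangentially, so HP is at right angles to DP and the tangent condition forces HC to be normal to CJ, with radius 5.2, so the center H sits 5.2 in from both sides at H = (-25.80, 14.30). That places the tangent points at P = (-31.00, 14.30) on DP and C = (-25.80, 19.50) on CJ. Then |KC| = |C − K| = 32.34.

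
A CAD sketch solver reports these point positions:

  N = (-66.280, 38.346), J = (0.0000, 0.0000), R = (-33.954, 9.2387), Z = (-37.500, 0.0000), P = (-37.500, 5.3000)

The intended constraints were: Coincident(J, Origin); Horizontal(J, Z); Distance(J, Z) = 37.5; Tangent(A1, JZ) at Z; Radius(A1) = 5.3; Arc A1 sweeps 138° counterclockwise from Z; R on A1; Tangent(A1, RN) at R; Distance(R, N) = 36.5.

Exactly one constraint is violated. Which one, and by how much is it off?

Distance(R, N) = 36.5 — off by 7.00.

J = (0.00, 0.00) ✓; J.y = 0.00, Z.y = 0.00 ✓; |JZ| = 37.50 ✓; ∠(PZ, ZJ) = 90.00° ✓; |PZ| = 5.300 ✓; bearing(P→R) − bearing(P→Z) = 138.0° ✓; |PR| = 5.300 ✓; ∠(PR, RN) = 90.00° ✓; |RN| = 43.50 ✗.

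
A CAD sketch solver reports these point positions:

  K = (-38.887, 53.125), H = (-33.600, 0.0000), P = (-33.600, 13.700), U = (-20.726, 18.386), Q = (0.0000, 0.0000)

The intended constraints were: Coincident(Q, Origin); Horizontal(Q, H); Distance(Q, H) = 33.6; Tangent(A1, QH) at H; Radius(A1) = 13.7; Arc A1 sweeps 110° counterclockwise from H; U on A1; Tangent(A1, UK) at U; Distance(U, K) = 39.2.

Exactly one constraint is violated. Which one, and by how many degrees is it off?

Tangent(A1, UK) at U — off by 7.60°.

Q = (0.00, 0.00) ✓; Q.y = 0.00, H.y = 0.00 ✓; |QH| = 33.60 ✓; ∠(PH, HQ) = 90.00° ✓; |PH| = 13.70 ✓; bearing(P→U) − bearing(P→H) = 110.0° ✓; |PU| = 13.70 ✓; ∠(PU, UK) = 82.40° ✗; |UK| = 39.20 ✓.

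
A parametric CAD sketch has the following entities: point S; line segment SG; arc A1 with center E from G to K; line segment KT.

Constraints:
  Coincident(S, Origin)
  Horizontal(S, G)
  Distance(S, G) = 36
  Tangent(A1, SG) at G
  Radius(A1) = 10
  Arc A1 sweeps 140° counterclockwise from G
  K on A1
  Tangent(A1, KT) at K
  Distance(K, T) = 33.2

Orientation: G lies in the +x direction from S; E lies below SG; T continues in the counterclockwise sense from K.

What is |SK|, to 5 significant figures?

34.444

S is at the origin; SG is horizontal with |SG| = 36.0 and G on the +x side, so G = (36.000, 0.0000). Since A1 is tangent to SG there, EG ⟂ SG, so E = G + (0, -10) = (36.000, -10.000). On A1, G sits at bearing 90° from E; a 140° counterclockwise sweep puts K at bearing 230°, so K = E + 10.0·(cos 230°, sin 230°) = (29.572, -17.660). Then |SK| = |K − S| = 34.444.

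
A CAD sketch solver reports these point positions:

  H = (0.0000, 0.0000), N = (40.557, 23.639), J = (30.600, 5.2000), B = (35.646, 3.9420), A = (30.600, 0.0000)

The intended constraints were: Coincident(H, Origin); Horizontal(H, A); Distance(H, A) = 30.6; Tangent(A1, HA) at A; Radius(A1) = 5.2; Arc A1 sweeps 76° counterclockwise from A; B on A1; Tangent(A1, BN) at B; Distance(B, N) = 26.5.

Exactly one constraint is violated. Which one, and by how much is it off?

Distance(B, N) = 26.5 — off by 6.20.

H = (0.00, 0.00) ✓; H.y = 0.00, A.y = 0.00 ✓; |HA| = 30.60 ✓; ∠(JA, AH) = 90.00° ✓; |JA| = 5.200 ✓; bearing(J→B) − bearing(J→A) = 76.00° ✓; |JB| = 5.200 ✓; ∠(JB, BN) = 90.00° ✓; |BN| = 20.30 ✗.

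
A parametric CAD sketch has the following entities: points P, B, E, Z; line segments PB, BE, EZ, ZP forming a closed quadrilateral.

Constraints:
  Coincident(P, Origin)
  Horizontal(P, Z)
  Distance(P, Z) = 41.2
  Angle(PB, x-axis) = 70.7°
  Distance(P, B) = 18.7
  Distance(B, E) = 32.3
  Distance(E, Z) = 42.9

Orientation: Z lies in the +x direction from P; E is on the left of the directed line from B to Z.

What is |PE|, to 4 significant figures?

49.93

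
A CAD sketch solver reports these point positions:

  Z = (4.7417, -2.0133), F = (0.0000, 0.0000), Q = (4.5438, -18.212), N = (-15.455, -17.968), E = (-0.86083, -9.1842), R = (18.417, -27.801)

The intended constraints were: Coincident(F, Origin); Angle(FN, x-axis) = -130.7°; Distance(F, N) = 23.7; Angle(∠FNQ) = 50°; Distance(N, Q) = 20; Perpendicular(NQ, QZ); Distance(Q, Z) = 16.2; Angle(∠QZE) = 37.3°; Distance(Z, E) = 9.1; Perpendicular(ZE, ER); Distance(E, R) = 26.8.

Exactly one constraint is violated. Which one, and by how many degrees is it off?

Perpendicular(ZE, ER) — off by 6.00°.

F = (0.00, 0.00) ✓; FN at -130.7° ✓; |FN| = 23.70 ✓; ∠FNQ = 50.00° ✓; |NQ| = 20.00 ✓; ∠(NQ, QZ) = 90.00° ✓; |QZ| = 16.20 ✓; ∠QZE = 37.30° ✓; |ZE| = 9.100 ✓; ∠(ZE, ER) = 84.00° ✗; |ER| = 26.80 ✓.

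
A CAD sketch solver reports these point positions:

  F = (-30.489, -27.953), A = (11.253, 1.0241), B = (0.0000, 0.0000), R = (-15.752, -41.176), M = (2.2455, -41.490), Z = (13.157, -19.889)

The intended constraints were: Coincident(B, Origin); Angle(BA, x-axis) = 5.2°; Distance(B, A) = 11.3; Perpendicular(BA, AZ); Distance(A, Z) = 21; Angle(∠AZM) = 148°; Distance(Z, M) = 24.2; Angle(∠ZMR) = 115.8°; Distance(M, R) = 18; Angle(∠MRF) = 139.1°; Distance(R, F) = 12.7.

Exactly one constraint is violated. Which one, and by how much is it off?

Distance(R, F) = 12.7 — off by 7.10.

B = (0.00, 0.00) ✓; BA at 5.200° ✓; |BA| = 11.30 ✓; ∠(BA, AZ) = 90.00° ✓; |AZ| = 21.00 ✓; ∠AZM = 148.0° ✓; |ZM| = 24.20 ✓; ∠ZMR = 115.8° ✓; |MR| = 18.00 ✓; ∠MRF = 139.1° ✓; |RF| = 19.80 ✗.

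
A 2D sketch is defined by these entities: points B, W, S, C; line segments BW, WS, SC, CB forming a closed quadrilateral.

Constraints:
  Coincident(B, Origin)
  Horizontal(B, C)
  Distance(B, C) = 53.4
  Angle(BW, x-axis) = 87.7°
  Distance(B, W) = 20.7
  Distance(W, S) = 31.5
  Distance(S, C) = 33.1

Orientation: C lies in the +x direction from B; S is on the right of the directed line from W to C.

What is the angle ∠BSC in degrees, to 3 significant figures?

162°

Checks: |WS| = 31.50 ✓; |SC| = 33.10 ✓.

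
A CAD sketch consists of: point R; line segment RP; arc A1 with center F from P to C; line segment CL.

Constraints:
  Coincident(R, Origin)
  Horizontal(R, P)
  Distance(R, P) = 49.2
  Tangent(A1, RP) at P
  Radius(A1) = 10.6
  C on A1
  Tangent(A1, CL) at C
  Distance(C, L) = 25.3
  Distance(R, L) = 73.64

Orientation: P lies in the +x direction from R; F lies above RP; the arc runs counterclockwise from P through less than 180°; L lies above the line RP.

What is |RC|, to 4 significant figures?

59.90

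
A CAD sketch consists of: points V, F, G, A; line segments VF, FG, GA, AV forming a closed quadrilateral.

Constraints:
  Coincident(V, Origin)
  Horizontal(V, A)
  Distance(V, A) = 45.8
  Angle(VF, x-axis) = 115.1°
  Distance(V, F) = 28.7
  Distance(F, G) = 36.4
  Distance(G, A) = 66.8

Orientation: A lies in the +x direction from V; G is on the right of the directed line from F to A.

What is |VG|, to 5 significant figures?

22.428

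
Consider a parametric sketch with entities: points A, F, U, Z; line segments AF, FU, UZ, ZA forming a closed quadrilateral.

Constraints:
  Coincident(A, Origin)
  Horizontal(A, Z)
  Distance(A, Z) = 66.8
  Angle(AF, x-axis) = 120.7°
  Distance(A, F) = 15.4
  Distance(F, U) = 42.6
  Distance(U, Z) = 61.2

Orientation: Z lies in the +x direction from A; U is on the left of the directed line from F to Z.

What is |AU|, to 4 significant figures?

48.45

A is at the origin; A and Z share the same y with |AZ| = 66.8 and Z in +x, so Z = (66.8, 0). AF runs at 120.7° with |AF| = 15.4, so F = (-7.862, 13.24). U is determined by |FU| = 42.6 and |UZ| = 61.2 together: it lies at the intersection of circle(F, 42.6) and circle(Z, 61.2). With |FZ| = 75.83, the foot of the radical line on FZ is 25.18 from F and the perpendicular offset is √(42.6² − 25.18²) = 34.36. Taking the left-of-FZ solution: U = (22.93, 42.68).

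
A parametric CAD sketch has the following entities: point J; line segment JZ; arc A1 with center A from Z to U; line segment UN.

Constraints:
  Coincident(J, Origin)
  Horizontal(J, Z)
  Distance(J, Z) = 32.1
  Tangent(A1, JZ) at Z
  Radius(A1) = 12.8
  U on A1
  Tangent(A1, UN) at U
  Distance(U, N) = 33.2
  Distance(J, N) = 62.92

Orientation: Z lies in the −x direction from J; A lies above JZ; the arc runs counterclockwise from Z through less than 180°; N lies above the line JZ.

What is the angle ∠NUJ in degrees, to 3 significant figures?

170°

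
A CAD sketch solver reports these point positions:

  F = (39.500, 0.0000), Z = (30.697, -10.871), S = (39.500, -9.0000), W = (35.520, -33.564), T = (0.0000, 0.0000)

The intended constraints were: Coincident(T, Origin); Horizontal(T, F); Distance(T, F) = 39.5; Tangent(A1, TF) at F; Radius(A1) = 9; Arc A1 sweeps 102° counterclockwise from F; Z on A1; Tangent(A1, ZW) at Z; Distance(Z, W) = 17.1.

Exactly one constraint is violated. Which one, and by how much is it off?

Distance(Z, W) = 17.1 — off by 6.10.

T = (0.00, 0.00) ✓; T.y = 0.00, F.y = 0.00 ✓; |TF| = 39.50 ✓; ∠(SF, FT) = 90.00° ✓; |SF| = 9.000 ✓; bearing(S→Z) − bearing(S→F) = 102.0° ✓; |SZ| = 9.000 ✓; ∠(SZ, ZW) = 90.00° ✓; |ZW| = 23.20 ✗.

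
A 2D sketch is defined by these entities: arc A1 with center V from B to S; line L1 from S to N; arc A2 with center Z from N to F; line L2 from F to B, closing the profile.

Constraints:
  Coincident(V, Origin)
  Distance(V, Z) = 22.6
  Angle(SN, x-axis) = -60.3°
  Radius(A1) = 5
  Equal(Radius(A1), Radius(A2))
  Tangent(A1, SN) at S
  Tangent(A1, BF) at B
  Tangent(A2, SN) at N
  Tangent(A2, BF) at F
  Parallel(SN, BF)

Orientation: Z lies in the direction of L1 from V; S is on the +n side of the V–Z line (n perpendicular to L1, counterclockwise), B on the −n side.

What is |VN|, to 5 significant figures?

23.146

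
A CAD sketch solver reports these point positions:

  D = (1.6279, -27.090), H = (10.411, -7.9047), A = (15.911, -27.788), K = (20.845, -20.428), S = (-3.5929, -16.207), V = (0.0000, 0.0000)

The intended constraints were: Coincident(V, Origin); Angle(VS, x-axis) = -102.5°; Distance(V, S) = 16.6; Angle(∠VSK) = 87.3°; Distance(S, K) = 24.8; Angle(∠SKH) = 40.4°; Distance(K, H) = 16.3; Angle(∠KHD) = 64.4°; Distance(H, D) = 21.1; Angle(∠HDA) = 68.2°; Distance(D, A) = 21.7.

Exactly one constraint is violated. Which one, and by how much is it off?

Distance(D, A) = 21.7 — off by 7.40.

V = (0.00, 0.00) ✓; VS at -102.5° ✓; |VS| = 16.60 ✓; ∠VSK = 87.30° ✓; |SK| = 24.80 ✓; ∠SKH = 40.40° ✓; |KH| = 16.30 ✓; ∠KHD = 64.40° ✓; |HD| = 21.10 ✓; ∠HDA = 68.20° ✓; |DA| = 14.30 ✗.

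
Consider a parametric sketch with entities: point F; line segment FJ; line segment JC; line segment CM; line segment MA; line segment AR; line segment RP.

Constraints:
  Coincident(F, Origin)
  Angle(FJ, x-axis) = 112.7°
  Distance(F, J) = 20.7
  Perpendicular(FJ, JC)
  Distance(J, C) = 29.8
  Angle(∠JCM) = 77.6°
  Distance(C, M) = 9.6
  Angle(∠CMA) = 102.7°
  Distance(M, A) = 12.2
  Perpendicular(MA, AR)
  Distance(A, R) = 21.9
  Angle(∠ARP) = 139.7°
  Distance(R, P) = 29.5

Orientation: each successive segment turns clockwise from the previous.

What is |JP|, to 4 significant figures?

49.11

The perpendicularity gives AR at right angles to MA, so AR runs at 113.0°; with |AR| = 21.9, R = (1.433, 36.54). ∠ARP = 139.7° gives RP at 72.70° from the x-axis; with |RP| = 29.5, P = (10.21, 64.71). Then |JP| = |P − J| = 49.11.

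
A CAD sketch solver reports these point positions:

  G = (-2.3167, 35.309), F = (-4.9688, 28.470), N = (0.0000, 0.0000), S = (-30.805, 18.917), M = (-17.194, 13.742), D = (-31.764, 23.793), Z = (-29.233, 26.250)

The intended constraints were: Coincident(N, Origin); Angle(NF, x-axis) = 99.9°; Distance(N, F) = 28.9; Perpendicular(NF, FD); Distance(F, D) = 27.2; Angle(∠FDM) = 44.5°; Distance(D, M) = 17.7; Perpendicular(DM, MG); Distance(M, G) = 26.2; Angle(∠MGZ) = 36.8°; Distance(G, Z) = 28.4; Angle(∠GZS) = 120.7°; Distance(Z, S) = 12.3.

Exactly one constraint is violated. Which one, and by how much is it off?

Distance(Z, S) = 12.3 — off by 4.80.

N = (0.00, 0.00) ✓; NF at 99.90° ✓; |NF| = 28.90 ✓; ∠(NF, FD) = 90.00° ✓; |FD| = 27.20 ✓; ∠FDM = 44.50° ✓; |DM| = 17.70 ✓; ∠(DM, MG) = 90.00° ✓; |MG| = 26.20 ✓; ∠MGZ = 36.80° ✓; |GZ| = 28.40 ✓; ∠GZS = 120.7° ✓; |ZS| = 7.500 ✗.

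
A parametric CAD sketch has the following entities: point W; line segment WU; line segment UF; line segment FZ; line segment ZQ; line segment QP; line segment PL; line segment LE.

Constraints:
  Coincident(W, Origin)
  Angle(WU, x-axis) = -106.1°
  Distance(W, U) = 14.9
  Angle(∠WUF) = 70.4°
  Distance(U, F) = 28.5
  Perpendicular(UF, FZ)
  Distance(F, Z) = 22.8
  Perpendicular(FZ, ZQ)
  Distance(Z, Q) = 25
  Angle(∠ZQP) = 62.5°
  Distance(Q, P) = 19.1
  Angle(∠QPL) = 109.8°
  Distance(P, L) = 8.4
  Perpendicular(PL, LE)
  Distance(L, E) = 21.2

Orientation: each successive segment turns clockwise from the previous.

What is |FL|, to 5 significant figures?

10.512

W is at the origin; WU runs at -106.1° with length 14.9, so U = (-4.1320, -14.316). ∠WUF = 70.4° gives UF at 144.30° from the x-axis; with |UF| = 28.5, F = (-27.276, 2.3153). The perpendicularity gives FZ at right angles to UF, so FZ runs at 54.300°; with |FZ| = 22.8, Z = (-13.972, 20.831). FZ ⟂ ZQ, so ZQ runs at -35.700°; with |ZQ| = 25.0, Q = (6.3305, 6.2423). ∠ZQP = 62.5° gives QP at -153.20° from the x-axis; with |QP| = 19.1, P = (-10.718, -2.3695). ∠QPL = 109.8° gives PL at 136.60° from the x-axis; with |PL| = 8.4, L = (-16.821, 3.4021). Then |FL| = |L − F| = 10.512.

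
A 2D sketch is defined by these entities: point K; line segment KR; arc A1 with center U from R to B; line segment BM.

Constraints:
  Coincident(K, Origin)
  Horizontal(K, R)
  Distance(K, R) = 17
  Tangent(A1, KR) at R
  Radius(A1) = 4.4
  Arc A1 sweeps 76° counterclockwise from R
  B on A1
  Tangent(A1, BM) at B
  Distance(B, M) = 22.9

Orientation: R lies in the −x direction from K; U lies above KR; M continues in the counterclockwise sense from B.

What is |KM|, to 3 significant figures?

26.5

K is at the origin; K and R share the same y with |KR| = 17.0 and R on the −x side, so R = (-17.0, 0.00). Since A1 is tangent to KR there, UR ⟂ KR, so U = R + (0, 4.4) = (-17.0, 4.40). On A1, R sits at bearing -90° from U; a 76° counterclockwise sweep puts B at bearing -14°, so B = U + 4.4·(cos -14°, sin -14°) = (-12.7, 3.34). The tangent condition forces UB to be normal to BM, so BM runs along (−sin -14°, cos -14°); with |BM| = 22.9, M = (-7.19, 25.6). Then |KM| = |M − K| = 26.5.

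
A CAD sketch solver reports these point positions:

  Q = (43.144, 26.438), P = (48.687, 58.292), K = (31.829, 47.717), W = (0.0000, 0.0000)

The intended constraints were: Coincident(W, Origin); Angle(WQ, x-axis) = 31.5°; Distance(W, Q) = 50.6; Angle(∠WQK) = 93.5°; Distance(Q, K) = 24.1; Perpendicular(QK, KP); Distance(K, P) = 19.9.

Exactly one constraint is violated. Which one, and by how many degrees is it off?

Perpendicular(QK, KP) — off by 4.10°.

W = (0.00, 0.00) ✓; WQ at 31.50° ✓; |WQ| = 50.60 ✓; ∠WQK = 93.50° ✓; |QK| = 24.10 ✓; ∠(QK, KP) = 85.90° ✗; |KP| = 19.90 ✓.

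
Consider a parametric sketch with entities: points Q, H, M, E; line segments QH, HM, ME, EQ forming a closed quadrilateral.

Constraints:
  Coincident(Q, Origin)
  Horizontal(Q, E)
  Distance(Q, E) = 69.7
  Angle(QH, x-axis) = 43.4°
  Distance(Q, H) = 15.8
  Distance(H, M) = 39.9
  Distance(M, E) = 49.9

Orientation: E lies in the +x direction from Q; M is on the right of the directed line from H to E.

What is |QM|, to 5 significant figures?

37.432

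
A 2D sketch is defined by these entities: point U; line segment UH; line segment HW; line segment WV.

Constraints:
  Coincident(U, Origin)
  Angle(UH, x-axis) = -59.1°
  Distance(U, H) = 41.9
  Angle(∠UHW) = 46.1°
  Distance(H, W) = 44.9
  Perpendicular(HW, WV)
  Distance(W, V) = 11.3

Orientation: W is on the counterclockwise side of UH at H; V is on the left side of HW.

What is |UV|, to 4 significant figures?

24.66

U is at the origin; UH runs at -59.1° with length 41.9, so H = 41.9·(cos -59.1°, sin -59.1°) = (21.52, -35.95). ∠UHW = 46.1°, so HW runs at -59.1° + (180° − 46.1°) = 74.80° from the x-axis; with |HW| = 44.9, W = H + 44.9·(cos 74.80°, sin 74.80°) = (33.29, 7.376). HW is perpendicular to WV; with |WV| = 11.3 on the left of HW, V = W + 11.3·(-0.9650, 0.2622) = (22.38, 10.34). Then |UV| = |V − U| = 24.66.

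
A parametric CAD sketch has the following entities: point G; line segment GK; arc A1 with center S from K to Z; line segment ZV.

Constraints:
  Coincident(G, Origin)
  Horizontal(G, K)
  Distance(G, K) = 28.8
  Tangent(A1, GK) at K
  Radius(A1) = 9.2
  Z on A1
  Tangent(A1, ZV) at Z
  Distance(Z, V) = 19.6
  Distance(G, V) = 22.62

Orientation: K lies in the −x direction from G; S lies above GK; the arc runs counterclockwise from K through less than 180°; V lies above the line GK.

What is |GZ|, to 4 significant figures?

21.58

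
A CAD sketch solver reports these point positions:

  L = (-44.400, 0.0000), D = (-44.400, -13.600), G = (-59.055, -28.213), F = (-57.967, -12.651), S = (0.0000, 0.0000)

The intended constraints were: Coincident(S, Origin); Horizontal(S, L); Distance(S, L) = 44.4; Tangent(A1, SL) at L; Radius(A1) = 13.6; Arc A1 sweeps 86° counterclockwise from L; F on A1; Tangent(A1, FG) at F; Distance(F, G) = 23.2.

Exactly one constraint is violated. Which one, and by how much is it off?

Distance(F, G) = 23.2 — off by 7.60.

S = (0.00, 0.00) ✓; S.y = 0.00, L.y = 0.00 ✓; |SL| = 44.40 ✓; ∠(DL, LS) = 90.00° ✓; |DL| = 13.60 ✓; bearing(D→F) − bearing(D→L) = 86.00° ✓; |DF| = 13.60 ✓; ∠(DF, FG) = 90.00° ✓; |FG| = 15.60 ✗.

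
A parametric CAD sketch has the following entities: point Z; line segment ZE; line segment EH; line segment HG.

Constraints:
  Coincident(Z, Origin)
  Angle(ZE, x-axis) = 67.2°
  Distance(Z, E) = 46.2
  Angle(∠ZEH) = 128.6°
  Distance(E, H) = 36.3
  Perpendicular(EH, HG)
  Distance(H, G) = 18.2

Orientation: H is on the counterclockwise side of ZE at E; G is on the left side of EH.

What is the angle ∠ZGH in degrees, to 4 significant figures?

105.4°

Z is at the origin; ZE runs at 67.2° with length 46.2, so E = 46.2·(cos 67.2°, sin 67.2°) = (17.90, 42.59). ∠ZEH = 128.6°, so EH runs at 67.2° + (180° − 128.6°) = 118.6° from the x-axis; with |EH| = 36.3, H = E + 36.3·(cos 118.6°, sin 118.6°) = (0.5267, 74.46). EH ⟂ HG; with |HG| = 18.2 on the left of EH, G = H + 18.2·(-0.8780, -0.4787) = (-15.45, 65.75). Then cos ∠ZGH = GZ·GH / (|GZ||GH|), giving 105.4°.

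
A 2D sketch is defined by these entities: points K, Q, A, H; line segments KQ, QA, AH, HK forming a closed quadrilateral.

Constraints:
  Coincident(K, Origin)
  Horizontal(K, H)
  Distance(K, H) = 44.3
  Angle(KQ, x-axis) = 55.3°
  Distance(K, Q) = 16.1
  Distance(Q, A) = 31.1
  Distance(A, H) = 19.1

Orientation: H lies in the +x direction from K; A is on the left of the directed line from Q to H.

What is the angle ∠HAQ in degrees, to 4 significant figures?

93.75°

Checks: KQ at 55.30° ✓; |QA| = 31.10 ✓; |AH| = 19.10 ✓.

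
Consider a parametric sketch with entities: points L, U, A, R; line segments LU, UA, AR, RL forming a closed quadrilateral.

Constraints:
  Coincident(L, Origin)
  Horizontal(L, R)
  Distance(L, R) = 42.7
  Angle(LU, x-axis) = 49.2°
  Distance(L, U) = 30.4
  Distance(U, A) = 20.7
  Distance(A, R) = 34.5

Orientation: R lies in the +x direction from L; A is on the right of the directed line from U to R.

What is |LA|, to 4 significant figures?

10.32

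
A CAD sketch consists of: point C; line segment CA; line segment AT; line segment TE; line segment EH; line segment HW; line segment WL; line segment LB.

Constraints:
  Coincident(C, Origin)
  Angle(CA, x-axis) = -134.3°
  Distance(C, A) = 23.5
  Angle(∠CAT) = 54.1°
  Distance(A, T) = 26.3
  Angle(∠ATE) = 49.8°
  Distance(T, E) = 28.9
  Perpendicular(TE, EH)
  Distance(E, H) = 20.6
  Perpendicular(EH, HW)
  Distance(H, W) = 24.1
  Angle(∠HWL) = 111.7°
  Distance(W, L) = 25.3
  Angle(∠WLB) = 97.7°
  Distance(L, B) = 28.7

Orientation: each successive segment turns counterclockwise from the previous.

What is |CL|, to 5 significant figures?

27.176

C is at the origin; CA runs at -134.3° with length 23.5, so A = (-16.413, -16.819). ∠CAT = 54.1° gives AT at -8.4000° from the x-axis; with |AT| = 26.3, T = (9.6051, -20.661). ∠ATE = 49.8° gives TE at 121.80° from the x-axis; with |TE| = 28.9, E = (-5.6239, 3.9011). TE ⟂ EH, so EH runs at -148.20°; with |EH| = 20.6, H = (-23.132, -6.9542). EH is perpendicular to HW, so HW runs at -58.200°; with |HW| = 24.1, W = (-10.432, -27.437). ∠HWL = 111.7° gives WL at 10.100° from the x-axis; with |WL| = 25.3, L = (14.476, -23.000). Then |CL| = |L − C| = 27.176.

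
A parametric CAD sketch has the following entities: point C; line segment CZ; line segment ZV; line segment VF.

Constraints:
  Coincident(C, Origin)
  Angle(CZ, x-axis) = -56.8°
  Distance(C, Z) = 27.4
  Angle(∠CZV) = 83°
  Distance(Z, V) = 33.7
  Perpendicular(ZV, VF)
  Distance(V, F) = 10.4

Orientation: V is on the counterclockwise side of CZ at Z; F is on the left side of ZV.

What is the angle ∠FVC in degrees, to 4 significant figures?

48.15°

C is at the origin; CZ runs at -56.8° with length 27.4, so Z = 27.4·(cos -56.8°, sin -56.8°) = (15.00, -22.93). ∠CZV = 83.0°, so ZV runs at -56.8° + (180° − 83.0°) = 40.20° from the x-axis; with |ZV| = 33.7, V = Z + 33.7·(cos 40.20°, sin 40.20°) = (40.74, -1.175). ZV is perpendicular to VF; with |VF| = 10.4 on the left of ZV, F = V + 10.4·(-0.6455, 0.7638) = (34.03, 6.768). Then cos ∠FVC = VF·VC / (|VF||VC|), giving 48.15°.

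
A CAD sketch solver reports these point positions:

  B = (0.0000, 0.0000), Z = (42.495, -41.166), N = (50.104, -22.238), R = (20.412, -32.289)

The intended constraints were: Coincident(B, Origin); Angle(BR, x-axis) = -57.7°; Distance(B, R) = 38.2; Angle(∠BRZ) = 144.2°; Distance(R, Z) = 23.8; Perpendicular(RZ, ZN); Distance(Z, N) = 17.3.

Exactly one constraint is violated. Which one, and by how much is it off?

Distance(Z, N) = 17.3 — off by 3.10.

B = (0.00, 0.00) ✓; BR at -57.70° ✓; |BR| = 38.20 ✓; ∠BRZ = 144.2° ✓; |RZ| = 23.80 ✓; ∠(RZ, ZN) = 90.00° ✓; |ZN| = 20.40 ✗.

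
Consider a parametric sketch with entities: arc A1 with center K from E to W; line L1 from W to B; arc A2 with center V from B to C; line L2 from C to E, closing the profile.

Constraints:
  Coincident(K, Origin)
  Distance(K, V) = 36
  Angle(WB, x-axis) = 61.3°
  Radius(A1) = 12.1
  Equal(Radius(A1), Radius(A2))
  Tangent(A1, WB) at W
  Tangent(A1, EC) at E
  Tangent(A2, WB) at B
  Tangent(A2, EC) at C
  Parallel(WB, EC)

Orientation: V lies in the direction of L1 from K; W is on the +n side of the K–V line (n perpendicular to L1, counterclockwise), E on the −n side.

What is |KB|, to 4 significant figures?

37.98

The slot axis is L1's direction at 61.3°, so u = (cos 61.3°, sin 61.3°) = (0.4802, 0.8771) and n = (−sin 61.3°, cos 61.3°) = (-0.8771, 0.4802). K is at the origin and V lies 36.0 along u from K, so V = 36.0·u = (17.29, 31.58). Tangency of A1 to both parallel lines with radius 12.1 puts W and E at K ± 12.1·n: W = (-10.61, 5.811), E = (10.61, -5.811). Equal radii place B and C the same way about V: B = V + 12.1·n = (6.675, 37.39), C = V − 12.1·n = (27.90, 25.77). Then |KB| = |B − K| = 37.98.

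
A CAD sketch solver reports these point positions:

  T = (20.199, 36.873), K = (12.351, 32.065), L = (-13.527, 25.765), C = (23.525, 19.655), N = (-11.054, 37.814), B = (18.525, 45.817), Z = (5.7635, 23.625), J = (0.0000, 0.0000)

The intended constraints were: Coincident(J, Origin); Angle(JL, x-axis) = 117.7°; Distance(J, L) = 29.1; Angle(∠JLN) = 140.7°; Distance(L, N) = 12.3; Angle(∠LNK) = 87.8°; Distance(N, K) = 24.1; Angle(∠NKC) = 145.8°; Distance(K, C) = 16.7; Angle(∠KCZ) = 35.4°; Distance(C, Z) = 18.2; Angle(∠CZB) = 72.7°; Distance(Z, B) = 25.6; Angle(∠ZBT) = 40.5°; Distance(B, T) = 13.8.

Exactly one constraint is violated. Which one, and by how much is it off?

Distance(B, T) = 13.8 — off by 4.70.

J = (0.00, 0.00) ✓; JL at 117.7° ✓; |JL| = 29.10 ✓; ∠JLN = 140.7° ✓; |LN| = 12.30 ✓; ∠LNK = 87.80° ✓; |NK| = 24.10 ✓; ∠NKC = 145.8° ✓; |KC| = 16.70 ✓; ∠KCZ = 35.40° ✓; |CZ| = 18.20 ✓; ∠CZB = 72.70° ✓; |ZB| = 25.60 ✓; ∠ZBT = 40.50° ✓; |BT| = 9.099 ✗.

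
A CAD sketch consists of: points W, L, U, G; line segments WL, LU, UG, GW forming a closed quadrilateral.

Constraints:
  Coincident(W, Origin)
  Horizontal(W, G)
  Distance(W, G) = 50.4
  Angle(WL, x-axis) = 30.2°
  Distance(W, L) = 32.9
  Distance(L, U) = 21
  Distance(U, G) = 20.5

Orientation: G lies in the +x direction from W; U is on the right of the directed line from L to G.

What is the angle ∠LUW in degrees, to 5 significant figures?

76.542°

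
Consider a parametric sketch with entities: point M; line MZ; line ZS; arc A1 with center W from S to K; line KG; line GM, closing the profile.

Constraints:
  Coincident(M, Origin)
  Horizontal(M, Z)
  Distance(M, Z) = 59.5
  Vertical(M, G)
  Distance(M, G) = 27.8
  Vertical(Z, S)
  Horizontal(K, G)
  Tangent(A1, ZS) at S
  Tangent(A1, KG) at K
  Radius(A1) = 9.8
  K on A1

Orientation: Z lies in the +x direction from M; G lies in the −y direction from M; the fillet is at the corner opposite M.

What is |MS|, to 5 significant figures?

62.163

The virtual corner opposite M is at (59.500, -27.800). Since A1 is tangent to ZS there, WS ⟂ ZS and the tangent condition forces WK to be normal to KG, with radius 9.8, so the center W sits 9.8 in from both sides at W = (49.700, -18.000). That places the tangent points at S = (59.500, -18.000) on ZS and K = (49.700, -27.800) on KG. Then |MS| = |S − M| = 62.163.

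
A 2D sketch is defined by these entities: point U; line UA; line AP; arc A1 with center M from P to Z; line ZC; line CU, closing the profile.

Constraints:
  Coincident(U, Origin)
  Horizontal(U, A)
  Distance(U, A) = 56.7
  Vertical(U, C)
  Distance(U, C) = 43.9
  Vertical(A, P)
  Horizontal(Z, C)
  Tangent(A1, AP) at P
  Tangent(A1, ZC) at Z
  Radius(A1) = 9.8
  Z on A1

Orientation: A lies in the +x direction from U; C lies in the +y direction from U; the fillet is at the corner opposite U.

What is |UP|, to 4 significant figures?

66.16

The virtual corner opposite U is at (56.70, 43.90). The tangent condition forces MP to be normal to AP and A1 meets ZC tangentially, so MZ is at right angles to ZC, with radius 9.8, so the center M sits 9.8 in from both sides at M = (46.90, 34.10). That places the tangent points at P = (56.70, 34.10) on AP and Z = (46.90, 43.90) on ZC. Then |UP| = |P − U| = 66.16.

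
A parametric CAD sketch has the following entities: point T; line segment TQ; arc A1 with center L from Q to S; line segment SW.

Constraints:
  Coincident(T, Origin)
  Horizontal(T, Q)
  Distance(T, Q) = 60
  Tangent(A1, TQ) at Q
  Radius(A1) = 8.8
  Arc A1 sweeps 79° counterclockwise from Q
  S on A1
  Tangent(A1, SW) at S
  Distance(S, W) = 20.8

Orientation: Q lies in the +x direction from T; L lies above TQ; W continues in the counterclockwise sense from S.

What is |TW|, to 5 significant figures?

77.654

T is at the origin; T and Q share the same y with |TQ| = 60.0 and Q on the +x side, so Q = (60.000, 0.0000). The tangent condition forces LQ to be normal to TQ, so L = Q + (0, 8.8) = (60.000, 8.8000). On A1, Q sits at bearing -90° from L; a 79° counterclockwise sweep puts S at bearing -11°, so S = L + 8.8·(cos -11°, sin -11°) = (68.638, 7.1209). The tangent condition forces LS to be normal to SW, so SW runs along (−sin -11°, cos -11°); with |SW| = 20.8, W = (72.607, 27.539). Then |TW| = |W − T| = 77.654.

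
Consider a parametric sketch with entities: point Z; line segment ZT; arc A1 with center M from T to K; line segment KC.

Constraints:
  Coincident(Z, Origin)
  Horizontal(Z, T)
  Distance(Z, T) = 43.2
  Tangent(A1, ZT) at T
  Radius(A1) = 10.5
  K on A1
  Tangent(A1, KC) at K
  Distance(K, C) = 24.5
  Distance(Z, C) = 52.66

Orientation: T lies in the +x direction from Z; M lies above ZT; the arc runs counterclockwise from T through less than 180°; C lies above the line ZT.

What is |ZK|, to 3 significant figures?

54.4

Z is at the origin; Z and T share the same y with |ZT| = 43.2 and T on the +x side, so T = (43.2, 0.00). Since A1 is tangent to ZT there, MT ⟂ ZT, so M = T + (0, 10.5) = (43.2, 10.5). Since MK ⟂ KC (tangency), |MC| = √(10.5² + 24.5²) = 26.7 regardless of where K sits on A1. So C lies on both circle(Z, 52.66) and circle(M, 26.7); the above-ZT intersection is C = (37.8, 36.6). K is the foot of the tangent from C: K = (51.8, 16.5).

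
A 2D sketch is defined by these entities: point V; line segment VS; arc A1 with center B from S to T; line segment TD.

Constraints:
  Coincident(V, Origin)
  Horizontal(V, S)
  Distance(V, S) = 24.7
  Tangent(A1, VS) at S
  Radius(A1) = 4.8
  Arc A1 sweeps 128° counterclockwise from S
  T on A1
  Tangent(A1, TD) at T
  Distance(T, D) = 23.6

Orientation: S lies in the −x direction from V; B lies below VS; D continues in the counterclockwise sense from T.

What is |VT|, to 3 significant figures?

29.5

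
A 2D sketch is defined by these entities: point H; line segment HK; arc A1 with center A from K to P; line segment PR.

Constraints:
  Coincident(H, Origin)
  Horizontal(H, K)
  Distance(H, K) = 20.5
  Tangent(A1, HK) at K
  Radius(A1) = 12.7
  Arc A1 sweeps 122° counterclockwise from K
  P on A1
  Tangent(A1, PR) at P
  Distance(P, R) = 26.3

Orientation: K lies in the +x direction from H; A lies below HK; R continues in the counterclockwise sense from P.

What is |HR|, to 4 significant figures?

47.98

On A1, K sits at bearing 90° from A; a 122° counterclockwise sweep puts P at bearing 212°, so P = A + 12.7·(cos 212°, sin 212°) = (9.730, -19.43). Tangency of A1 to PR means the radius AP is perpendicular to PR, so PR runs along (−sin 212°, cos 212°); with |PR| = 26.3, R = (23.67, -41.73). Then |HR| = |R − H| = 47.98.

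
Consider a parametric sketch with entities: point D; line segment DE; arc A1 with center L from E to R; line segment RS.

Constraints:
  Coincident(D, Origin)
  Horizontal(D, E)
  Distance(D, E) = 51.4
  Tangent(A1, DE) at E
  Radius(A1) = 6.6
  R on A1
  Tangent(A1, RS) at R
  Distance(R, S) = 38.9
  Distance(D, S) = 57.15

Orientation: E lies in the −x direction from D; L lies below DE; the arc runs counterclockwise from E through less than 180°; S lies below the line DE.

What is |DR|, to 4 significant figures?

57.94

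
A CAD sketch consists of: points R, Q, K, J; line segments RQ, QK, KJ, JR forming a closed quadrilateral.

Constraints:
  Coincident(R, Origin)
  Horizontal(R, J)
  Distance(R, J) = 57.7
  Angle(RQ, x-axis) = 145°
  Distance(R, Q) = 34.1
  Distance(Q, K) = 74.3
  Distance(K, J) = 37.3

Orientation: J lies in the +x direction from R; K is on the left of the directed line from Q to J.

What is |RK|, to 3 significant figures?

56.8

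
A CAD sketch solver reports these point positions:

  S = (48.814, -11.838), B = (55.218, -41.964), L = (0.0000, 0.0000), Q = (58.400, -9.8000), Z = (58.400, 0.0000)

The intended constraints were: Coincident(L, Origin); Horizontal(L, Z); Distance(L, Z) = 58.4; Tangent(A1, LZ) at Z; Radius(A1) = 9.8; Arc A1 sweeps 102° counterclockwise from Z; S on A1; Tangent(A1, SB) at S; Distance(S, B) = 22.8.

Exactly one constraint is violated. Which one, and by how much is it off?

Distance(S, B) = 22.8 — off by 8.00.

L = (0.00, 0.00) ✓; L.y = 0.00, Z.y = 0.00 ✓; |LZ| = 58.40 ✓; ∠(QZ, ZL) = 90.00° ✓; |QZ| = 9.800 ✓; bearing(Q→S) − bearing(Q→Z) = 102.0° ✓; |QS| = 9.800 ✓; ∠(QS, SB) = 90.00° ✓; |SB| = 30.80 ✗.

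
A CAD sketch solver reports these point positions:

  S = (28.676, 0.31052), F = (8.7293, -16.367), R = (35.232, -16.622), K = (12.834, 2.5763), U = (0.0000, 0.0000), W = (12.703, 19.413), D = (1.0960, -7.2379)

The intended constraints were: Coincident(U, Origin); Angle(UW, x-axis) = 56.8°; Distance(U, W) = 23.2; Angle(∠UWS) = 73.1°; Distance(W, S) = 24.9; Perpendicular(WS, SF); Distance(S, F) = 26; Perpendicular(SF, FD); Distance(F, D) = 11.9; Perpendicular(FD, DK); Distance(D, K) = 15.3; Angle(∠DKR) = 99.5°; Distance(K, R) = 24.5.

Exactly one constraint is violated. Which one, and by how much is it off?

Distance(K, R) = 24.5 — off by 5.00.

U = (0.00, 0.00) ✓; UW at 56.80° ✓; |UW| = 23.20 ✓; ∠UWS = 73.10° ✓; |WS| = 24.90 ✓; ∠(WS, SF) = 90.00° ✓; |SF| = 26.00 ✓; ∠(SF, FD) = 90.00° ✓; |FD| = 11.90 ✓; ∠(FD, DK) = 90.00° ✓; |DK| = 15.30 ✓; ∠DKR = 99.50° ✓; |KR| = 29.50 ✗.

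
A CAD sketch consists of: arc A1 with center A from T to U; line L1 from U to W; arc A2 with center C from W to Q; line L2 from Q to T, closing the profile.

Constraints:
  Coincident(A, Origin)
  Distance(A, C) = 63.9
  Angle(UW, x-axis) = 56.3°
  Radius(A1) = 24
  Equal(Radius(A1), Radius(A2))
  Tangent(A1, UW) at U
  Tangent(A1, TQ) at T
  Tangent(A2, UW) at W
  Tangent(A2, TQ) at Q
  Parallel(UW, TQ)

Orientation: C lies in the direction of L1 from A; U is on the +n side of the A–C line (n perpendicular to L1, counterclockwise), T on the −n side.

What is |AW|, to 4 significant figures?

68.26

The slot axis is L1's direction at 56.3°, so u = (cos 56.3°, sin 56.3°) = (0.5548, 0.8320) and n = (−sin 56.3°, cos 56.3°) = (-0.8320, 0.5548). A is at the origin and C lies 63.9 along u from A, so C = 63.9·u = (35.45, 53.16). Tangency of A1 to both parallel lines with radius 24.0 puts U and T at A ± 24.0·n: U = (-19.97, 13.32), T = (19.97, -13.32). Equal radii place W and Q the same way about C: W = C + 24.0·n = (15.49, 66.48), Q = C − 24.0·n = (55.42, 39.85). Then |AW| = |W − A| = 68.26.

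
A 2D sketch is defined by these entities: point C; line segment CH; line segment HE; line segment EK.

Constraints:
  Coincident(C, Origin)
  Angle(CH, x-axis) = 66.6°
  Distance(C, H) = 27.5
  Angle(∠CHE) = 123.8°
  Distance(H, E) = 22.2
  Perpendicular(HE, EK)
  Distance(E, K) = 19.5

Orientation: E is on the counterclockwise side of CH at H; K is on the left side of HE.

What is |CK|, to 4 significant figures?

37.65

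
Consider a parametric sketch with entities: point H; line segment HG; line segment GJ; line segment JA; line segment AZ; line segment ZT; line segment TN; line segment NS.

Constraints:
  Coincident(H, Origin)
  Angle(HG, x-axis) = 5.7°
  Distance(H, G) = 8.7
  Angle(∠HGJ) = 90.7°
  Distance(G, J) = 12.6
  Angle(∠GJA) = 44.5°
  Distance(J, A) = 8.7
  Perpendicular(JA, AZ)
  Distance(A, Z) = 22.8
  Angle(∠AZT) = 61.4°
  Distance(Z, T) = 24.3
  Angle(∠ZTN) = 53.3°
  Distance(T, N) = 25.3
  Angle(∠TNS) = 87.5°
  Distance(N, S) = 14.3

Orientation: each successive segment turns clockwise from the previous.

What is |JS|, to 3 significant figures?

21.0

∠ZTN = 53.3° gives TN at 166° from the x-axis; with |TN| = 25.3, N = (2.40, -4.67). ∠TNS = 87.5° gives NS at 73.1° from the x-axis; with |NS| = 14.3, S = (6.56, 9.02). Then |JS| = |S − J| = 21.0.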